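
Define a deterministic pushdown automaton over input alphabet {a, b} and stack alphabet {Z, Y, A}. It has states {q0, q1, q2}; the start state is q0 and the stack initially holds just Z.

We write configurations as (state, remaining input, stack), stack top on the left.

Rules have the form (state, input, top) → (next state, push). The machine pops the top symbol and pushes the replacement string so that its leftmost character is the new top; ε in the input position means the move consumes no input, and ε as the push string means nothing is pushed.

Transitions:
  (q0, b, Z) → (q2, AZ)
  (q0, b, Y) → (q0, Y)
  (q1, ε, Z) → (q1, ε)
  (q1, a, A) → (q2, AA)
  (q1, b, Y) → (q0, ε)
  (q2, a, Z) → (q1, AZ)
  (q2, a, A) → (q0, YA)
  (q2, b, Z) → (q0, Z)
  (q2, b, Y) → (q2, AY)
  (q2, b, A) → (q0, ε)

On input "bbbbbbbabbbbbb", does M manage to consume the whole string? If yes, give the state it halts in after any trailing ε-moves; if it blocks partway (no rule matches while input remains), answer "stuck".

(q0, bbbbbbbabbbbbb, Z)
  read b, top Z: go to q2, push AZ → (q2, bbbbbbabbbbbb, AZ)
  read b, top A: go to q0, push ε → (q0, bbbbbabbbbbb, Z)
  read b, top Z: go to q2, push AZ → (q2, bbbbabbbbbb, AZ)
  read b, top A: go to q0, push ε → (q0, bbbabbbbbb, Z)
  read b, top Z: go to q2, push AZ → (q2, bbabbbbbb, AZ)
  read b, top A: go to q0, push ε → (q0, babbbbbb, Z)
  read b, top Z: go to q2, push AZ → (q2, abbbbbb, AZ)
  read a, top A: go to q0, push YA → (q0, bbbbbb, YAZ)
  read b, top Y: go to q0, push Y → (q0, bbbbb, YAZ)
  read b, top Y: go to q0, push Y → (q0, bbbb, YAZ)
  read b, top Y: go to q0, push Y → (q0, bbb, YAZ)
  read b, top Y: go to q0, push Y → (q0, bb, YAZ)
  read b, top Y: go to q0, push Y → (q0, b, YAZ)
  read b, top Y: go to q0, push Y → (q0, ε, YAZ)
All input consumed; M is in state q0.

q0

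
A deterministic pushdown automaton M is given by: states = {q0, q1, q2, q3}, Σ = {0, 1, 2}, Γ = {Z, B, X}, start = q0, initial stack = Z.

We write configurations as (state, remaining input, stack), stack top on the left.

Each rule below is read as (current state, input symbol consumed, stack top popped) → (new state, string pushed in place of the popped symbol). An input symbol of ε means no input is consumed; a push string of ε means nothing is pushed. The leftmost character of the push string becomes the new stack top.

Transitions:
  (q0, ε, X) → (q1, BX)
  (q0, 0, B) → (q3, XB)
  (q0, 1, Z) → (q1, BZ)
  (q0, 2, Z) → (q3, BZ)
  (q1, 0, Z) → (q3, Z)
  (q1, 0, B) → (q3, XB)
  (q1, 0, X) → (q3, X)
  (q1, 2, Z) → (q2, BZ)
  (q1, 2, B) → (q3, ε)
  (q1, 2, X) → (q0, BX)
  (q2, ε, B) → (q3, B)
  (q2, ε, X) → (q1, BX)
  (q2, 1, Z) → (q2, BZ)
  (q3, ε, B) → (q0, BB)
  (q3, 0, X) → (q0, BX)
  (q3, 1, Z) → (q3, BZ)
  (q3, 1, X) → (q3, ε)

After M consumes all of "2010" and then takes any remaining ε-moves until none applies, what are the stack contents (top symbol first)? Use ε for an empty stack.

(q0, 2010, Z)
  read 2, top Z: go to q3, push BZ → (q3, 010, BZ)
  ε-move, top B: go to q0, push BB → (q0, 010, BBZ)
  read 0, top B: go to q3, push XB → (q3, 10, XBBZ)
  read 1, top X: go to q3, push ε → (q3, 0, BBZ)
  ε-move, top B: go to q0, push BB → (q0, 0, BBBZ)
  read 0, top B: go to q3, push XB → (q3, ε, XBBBZ)
All input consumed in state q3 with stack XBBBZ.

XBBBZ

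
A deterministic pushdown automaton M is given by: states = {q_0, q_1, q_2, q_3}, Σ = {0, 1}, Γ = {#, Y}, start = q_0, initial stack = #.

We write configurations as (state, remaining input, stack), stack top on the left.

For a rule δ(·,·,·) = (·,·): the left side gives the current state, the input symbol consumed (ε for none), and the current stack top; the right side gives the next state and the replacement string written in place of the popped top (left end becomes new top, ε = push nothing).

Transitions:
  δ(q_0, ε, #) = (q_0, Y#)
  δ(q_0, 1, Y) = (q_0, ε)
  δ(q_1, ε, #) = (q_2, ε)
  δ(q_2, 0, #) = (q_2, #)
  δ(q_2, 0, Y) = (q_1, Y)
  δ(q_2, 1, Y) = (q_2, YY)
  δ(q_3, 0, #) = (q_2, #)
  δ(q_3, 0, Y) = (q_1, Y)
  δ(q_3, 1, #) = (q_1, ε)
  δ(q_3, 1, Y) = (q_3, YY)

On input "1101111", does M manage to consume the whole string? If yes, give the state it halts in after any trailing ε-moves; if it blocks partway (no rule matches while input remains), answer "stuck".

(q_0, 1101111, #)
  ε-move, top #: go to q_0, push Y# → (q_0, 1101111, Y#)
  read 1, top Y: go to q_0, push ε → (q_0, 101111, #)
  ε-move, top #: go to q_0, push Y# → (q_0, 101111, Y#)
  read 1, top Y: go to q_0, push ε → (q_0, 01111, #)
  ε-move, top #: go to q_0, push Y# → (q_0, 01111, Y#)
No transition for (q_0, 0, top Y); M blocks with input 01111 remaining.

stuck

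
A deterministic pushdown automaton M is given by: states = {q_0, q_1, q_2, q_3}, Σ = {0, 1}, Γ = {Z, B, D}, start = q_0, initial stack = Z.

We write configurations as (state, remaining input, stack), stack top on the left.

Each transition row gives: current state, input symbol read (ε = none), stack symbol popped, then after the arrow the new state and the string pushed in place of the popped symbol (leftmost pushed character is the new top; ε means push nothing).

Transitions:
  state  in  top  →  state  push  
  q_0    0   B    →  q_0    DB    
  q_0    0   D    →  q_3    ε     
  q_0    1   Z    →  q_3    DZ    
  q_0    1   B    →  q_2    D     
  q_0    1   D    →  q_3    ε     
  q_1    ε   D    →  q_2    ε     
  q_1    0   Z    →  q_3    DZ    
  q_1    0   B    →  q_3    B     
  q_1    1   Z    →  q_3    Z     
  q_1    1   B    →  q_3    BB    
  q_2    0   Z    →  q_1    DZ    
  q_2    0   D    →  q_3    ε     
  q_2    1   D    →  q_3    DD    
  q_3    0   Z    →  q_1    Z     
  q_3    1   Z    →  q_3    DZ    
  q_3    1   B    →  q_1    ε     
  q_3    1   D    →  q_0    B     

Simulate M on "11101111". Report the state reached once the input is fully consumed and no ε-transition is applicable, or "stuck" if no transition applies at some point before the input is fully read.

(q_0, 11101111, Z) ⊢ (q_3, 1101111, DZ) ⊢ (q_0, 101111, BZ) ⊢ (q_2, 01111, DZ) ⊢ (q_3, 1111, Z) ⊢ (q_3, 111, DZ) ⊢ (q_0, 11, BZ) ⊢ (q_2, 1, DZ) ⊢ (q_3, ε, DDZ)
All input consumed; M is in state q_3.

q_3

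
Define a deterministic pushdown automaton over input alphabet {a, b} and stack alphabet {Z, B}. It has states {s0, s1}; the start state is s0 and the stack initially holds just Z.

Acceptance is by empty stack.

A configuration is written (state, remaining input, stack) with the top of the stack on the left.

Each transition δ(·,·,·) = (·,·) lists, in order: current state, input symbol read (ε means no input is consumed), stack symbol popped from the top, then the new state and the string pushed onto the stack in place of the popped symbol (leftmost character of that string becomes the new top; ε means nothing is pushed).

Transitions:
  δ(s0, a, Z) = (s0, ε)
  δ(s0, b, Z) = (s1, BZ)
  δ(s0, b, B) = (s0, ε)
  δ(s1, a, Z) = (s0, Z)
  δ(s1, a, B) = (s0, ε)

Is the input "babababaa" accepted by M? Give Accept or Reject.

Accept

(s0, babababaa, Z)
  read b, top Z: go to s1, push BZ → (s1, abababaa, BZ)
  read a, top B: go to s0, push ε → (s0, bababaa, Z)
  read b, top Z: go to s1, push BZ → (s1, ababaa, BZ)
  read a, top B: go to s0, push ε → (s0, babaa, Z)
  read b, top Z: go to s1, push BZ → (s1, abaa, BZ)
  read a, top B: go to s0, push ε → (s0, baa, Z)
  read b, top Z: go to s1, push BZ → (s1, aa, BZ)
  read a, top B: go to s0, push ε → (s0, a, Z)
  read a, top Z: go to s0, push ε → (s0, ε, ε)
All input consumed and the stack is empty.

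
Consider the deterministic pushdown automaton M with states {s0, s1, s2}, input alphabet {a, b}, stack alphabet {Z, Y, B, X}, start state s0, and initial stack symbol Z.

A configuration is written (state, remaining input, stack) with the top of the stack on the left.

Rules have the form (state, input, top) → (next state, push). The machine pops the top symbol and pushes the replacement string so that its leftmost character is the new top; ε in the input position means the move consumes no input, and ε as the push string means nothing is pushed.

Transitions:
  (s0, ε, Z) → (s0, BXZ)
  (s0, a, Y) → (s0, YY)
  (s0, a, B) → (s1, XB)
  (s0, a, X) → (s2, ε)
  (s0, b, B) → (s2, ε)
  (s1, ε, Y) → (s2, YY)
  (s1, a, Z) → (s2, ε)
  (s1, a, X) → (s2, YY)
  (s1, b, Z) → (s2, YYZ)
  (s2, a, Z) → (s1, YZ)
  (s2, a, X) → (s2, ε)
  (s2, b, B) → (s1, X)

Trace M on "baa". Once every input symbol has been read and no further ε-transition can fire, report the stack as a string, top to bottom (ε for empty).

YYZ

(s0, baa, Z)
  ε-move, top Z: go to s0, push BXZ → (s0, baa, BXZ)
  read b, top B: go to s2, push ε → (s2, aa, XZ)
  read a, top X: go to s2, push ε → (s2, a, Z)
  read a, top Z: go to s1, push YZ → (s1, ε, YZ)
  ε-move, top Y: go to s2, push YY → (s2, ε, YYZ)
All input consumed in state s2 with stack YYZ.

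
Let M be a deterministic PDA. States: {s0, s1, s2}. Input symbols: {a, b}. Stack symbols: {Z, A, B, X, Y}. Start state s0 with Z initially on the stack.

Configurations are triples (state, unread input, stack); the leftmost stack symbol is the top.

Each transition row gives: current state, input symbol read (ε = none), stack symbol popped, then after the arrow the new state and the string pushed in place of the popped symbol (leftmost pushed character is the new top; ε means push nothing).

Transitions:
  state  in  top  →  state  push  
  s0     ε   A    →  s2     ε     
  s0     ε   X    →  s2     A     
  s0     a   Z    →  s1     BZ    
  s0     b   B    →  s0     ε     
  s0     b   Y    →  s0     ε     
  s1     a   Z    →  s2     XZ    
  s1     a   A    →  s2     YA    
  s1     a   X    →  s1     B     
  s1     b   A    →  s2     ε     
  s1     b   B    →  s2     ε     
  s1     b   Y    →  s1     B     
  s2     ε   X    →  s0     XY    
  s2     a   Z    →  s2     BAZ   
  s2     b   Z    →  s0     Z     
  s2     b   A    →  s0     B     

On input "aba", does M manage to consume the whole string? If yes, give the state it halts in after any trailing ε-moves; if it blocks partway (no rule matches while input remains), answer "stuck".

(s0, aba, Z)
  read a, top Z: go to s1, push BZ → (s1, ba, BZ)
  read b, top B: go to s2, push ε → (s2, a, Z)
  read a, top Z: go to s2, push BAZ → (s2, ε, BAZ)
All input consumed; M is in state s2.

s2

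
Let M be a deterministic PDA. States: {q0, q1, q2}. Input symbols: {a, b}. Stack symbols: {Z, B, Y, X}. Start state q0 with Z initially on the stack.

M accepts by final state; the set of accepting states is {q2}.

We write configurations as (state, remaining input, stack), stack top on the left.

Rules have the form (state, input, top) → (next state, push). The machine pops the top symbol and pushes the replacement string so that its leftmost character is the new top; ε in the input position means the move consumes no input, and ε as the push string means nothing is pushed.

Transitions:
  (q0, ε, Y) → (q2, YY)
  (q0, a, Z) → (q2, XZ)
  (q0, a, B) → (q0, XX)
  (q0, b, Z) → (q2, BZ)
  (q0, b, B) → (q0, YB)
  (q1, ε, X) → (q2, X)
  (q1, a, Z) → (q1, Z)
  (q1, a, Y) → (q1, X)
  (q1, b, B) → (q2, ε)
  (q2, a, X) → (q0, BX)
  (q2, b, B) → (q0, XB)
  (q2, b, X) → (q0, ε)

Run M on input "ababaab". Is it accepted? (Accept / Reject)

(q0, ababaab, Z)
  read a, top Z: go to q2, push XZ → (q2, babaab, XZ)
  read b, top X: go to q0, push ε → (q0, abaab, Z)
  read a, top Z: go to q2, push XZ → (q2, baab, XZ)
  read b, top X: go to q0, push ε → (q0, aab, Z)
  read a, top Z: go to q2, push XZ → (q2, ab, XZ)
  read a, top X: go to q0, push BX → (q0, b, BXZ)
  read b, top B: go to q0, push YB → (q0, ε, YBXZ)
  ε-move, top Y: go to q2, push YY → (q2, ε, YYBXZ)
All input consumed; state q2 ∈ F.

Accept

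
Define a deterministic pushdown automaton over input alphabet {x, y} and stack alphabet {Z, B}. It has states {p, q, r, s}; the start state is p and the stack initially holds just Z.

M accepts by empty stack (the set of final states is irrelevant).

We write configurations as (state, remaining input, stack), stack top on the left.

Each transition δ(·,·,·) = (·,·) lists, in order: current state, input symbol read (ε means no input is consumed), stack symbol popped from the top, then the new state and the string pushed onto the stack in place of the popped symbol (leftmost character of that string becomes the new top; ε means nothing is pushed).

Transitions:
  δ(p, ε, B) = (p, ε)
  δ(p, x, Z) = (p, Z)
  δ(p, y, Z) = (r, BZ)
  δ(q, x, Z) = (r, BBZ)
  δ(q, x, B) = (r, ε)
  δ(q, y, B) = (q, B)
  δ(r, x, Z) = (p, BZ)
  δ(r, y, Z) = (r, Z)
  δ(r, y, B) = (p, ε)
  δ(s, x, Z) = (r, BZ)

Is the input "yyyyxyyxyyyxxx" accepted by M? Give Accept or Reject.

Reject

(p, yyyyxyyxyyyxxx, Z) ⊢ (r, yyyxyyxyyyxxx, BZ) ⊢ (p, yyxyyxyyyxxx, Z) ⊢ (r, yxyyxyyyxxx, BZ) ⊢ (p, xyyxyyyxxx, Z) ⊢ (p, yyxyyyxxx, Z) ⊢ (r, yxyyyxxx, BZ) ⊢ (p, xyyyxxx, Z) ⊢ (p, yyyxxx, Z) ⊢ (r, yyxxx, BZ) ⊢ (p, yxxx, Z) ⊢ (r, xxx, BZ)
No transition applies at (r, xxx, BZ); input not fully consumed.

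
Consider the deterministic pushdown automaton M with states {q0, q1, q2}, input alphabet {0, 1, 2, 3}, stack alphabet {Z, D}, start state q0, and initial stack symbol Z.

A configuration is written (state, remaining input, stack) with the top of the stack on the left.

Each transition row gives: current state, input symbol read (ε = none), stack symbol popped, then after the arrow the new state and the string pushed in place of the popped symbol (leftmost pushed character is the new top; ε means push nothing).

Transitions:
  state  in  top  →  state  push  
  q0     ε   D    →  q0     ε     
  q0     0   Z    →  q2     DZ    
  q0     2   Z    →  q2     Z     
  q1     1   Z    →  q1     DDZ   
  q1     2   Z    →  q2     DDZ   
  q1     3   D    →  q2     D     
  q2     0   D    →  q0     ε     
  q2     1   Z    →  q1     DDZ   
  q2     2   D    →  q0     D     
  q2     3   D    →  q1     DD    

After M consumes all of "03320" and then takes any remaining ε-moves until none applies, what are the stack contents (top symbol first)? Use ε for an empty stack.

(q0, 03320, Z)
  read 0, top Z: go to q2, push DZ → (q2, 3320, DZ)
  read 3, top D: go to q1, push DD → (q1, 320, DDZ)
  read 3, top D: go to q2, push D → (q2, 20, DDZ)
  read 2, top D: go to q0, push D → (q0, 0, DDZ)
  ε-move, top D: go to q0, push ε → (q0, 0, DZ)
  ε-move, top D: go to q0, push ε → (q0, 0, Z)
  read 0, top Z: go to q2, push DZ → (q2, ε, DZ)
All input consumed in state q2 with stack DZ.

DZ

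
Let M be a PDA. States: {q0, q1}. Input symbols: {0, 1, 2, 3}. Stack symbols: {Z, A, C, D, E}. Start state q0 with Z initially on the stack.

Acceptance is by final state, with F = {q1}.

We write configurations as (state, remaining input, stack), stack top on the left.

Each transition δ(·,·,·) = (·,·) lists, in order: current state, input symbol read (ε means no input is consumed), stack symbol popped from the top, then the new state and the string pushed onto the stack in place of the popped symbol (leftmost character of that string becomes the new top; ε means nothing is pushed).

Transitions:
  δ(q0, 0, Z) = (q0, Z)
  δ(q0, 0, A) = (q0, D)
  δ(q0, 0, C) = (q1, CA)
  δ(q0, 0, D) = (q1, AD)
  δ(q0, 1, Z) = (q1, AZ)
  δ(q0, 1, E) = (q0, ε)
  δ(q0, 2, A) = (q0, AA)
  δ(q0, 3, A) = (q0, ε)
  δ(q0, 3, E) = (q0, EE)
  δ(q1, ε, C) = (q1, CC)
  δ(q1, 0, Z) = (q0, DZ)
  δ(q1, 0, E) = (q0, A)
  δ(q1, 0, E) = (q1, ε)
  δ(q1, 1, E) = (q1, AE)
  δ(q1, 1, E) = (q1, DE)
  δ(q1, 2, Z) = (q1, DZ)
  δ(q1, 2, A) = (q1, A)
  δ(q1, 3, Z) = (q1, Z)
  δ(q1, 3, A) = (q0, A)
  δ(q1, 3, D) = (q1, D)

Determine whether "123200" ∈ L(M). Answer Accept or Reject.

One accepting computation: (q0, 123200, Z) ⊢ (q1, 23200, AZ) ⊢ (q1, 3200, AZ) ⊢ (q0, 200, AZ) ⊢ (q0, 00, AAZ) ⊢ (q0, 0, DAZ) ⊢ (q1, ε, ADAZ)
All input consumed and state q1 ∈ F.

Accept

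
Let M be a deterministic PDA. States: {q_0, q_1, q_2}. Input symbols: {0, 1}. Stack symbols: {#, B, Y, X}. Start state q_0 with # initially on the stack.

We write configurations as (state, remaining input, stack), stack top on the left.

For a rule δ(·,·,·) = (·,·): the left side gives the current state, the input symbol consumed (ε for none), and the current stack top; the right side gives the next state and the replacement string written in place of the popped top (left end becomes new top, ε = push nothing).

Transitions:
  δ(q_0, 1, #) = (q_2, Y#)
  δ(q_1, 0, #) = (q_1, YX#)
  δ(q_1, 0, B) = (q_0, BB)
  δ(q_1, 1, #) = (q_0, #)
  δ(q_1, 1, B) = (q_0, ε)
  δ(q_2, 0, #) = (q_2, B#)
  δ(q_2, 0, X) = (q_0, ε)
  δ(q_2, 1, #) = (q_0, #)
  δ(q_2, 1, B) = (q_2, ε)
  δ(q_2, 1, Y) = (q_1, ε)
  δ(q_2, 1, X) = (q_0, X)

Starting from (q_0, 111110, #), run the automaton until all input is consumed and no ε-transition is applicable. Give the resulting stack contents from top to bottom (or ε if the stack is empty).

(q_0, 111110, #)
  read 1, top #: go to q_2, push Y# → (q_2, 11110, Y#)
  read 1, top Y: go to q_1, push ε → (q_1, 1110, #)
  read 1, top #: go to q_0, push # → (q_0, 110, #)
  read 1, top #: go to q_2, push Y# → (q_2, 10, Y#)
  read 1, top Y: go to q_1, push ε → (q_1, 0, #)
  read 0, top #: go to q_1, push YX# → (q_1, ε, YX#)
All input consumed in state q_1 with stack YX#.

YX#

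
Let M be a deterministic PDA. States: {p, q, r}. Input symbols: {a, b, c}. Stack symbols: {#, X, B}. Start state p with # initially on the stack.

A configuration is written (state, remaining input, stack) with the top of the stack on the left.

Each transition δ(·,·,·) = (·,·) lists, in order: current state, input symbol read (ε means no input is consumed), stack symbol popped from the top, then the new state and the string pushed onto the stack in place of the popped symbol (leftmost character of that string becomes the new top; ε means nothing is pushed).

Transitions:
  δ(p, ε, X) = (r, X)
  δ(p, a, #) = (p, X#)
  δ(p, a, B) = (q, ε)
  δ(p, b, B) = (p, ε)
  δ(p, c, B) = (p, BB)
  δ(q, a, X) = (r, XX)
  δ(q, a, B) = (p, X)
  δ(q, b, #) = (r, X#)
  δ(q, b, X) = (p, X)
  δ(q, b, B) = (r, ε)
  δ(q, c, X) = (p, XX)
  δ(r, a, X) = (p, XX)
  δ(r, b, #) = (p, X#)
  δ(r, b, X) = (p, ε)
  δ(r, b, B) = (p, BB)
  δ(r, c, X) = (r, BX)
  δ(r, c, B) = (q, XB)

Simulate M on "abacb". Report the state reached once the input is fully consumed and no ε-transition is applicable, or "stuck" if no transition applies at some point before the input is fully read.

p

(p, abacb, #) ⊢ (p, bacb, X#) ⊢ (r, bacb, X#) ⊢ (p, acb, #) ⊢ (p, cb, X#) ⊢ (r, cb, X#) ⊢ (r, b, BX#) ⊢ (p, ε, BBX#)
All input consumed; M is in state p.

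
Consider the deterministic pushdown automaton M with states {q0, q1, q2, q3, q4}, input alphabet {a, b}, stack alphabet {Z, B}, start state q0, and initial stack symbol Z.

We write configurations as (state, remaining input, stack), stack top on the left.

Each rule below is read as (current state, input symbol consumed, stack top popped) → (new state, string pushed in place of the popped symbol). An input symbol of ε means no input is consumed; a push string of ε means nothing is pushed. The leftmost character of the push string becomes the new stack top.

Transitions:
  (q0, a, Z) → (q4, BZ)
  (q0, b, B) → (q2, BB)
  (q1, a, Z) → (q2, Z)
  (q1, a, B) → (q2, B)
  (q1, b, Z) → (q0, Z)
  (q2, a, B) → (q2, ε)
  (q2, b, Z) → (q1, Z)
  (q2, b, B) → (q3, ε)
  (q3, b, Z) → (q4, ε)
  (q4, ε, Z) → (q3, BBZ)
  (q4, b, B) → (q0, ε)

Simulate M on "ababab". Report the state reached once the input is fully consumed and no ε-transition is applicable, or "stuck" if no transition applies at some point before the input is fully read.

q0

(q0, ababab, Z)
  read a, top Z: go to q4, push BZ → (q4, babab, BZ)
  read b, top B: go to q0, push ε → (q0, abab, Z)
  read a, top Z: go to q4, push BZ → (q4, bab, BZ)
  read b, top B: go to q0, push ε → (q0, ab, Z)
  read a, top Z: go to q4, push BZ → (q4, b, BZ)
  read b, top B: go to q0, push ε → (q0, ε, Z)
All input consumed; M is in state q0.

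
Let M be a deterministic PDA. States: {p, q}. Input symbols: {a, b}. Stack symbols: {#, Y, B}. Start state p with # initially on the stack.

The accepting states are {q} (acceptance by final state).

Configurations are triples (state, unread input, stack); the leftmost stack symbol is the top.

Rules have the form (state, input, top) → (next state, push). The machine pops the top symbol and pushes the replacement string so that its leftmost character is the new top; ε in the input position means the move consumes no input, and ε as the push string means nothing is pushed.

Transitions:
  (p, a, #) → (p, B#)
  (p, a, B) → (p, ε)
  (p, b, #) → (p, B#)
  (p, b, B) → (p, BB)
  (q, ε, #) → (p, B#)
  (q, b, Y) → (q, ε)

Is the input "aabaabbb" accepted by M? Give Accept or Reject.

(p, aabaabbb, #)
  read a, top #: go to p, push B# → (p, abaabbb, B#)
  read a, top B: go to p, push ε → (p, baabbb, #)
  read b, top #: go to p, push B# → (p, aabbb, B#)
  read a, top B: go to p, push ε → (p, abbb, #)
  read a, top #: go to p, push B# → (p, bbb, B#)
  read b, top B: go to p, push BB → (p, bb, BB#)
  read b, top B: go to p, push BB → (p, b, BBB#)
  read b, top B: go to p, push BB → (p, ε, BBBB#)
All input consumed; state p ∉ F and no further ε-move applies.

Reject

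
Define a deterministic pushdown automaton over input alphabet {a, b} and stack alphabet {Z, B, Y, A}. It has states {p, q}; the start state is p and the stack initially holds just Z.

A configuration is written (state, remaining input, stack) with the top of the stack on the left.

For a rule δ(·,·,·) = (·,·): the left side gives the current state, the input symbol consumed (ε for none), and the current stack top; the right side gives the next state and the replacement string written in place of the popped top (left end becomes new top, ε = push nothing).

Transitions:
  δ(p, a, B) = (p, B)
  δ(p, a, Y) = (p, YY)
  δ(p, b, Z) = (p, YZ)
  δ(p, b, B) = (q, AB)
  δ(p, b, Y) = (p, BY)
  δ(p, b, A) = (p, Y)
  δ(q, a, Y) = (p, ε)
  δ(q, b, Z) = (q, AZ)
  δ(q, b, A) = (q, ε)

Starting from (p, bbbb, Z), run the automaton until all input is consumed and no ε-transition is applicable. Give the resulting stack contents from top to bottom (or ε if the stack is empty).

BYZ

(p, bbbb, Z)
  read b, top Z: go to p, push YZ → (p, bbb, YZ)
  read b, top Y: go to p, push BY → (p, bb, BYZ)
  read b, top B: go to q, push AB → (q, b, ABYZ)
  read b, top A: go to q, push ε → (q, ε, BYZ)
All input consumed in state q with stack BYZ.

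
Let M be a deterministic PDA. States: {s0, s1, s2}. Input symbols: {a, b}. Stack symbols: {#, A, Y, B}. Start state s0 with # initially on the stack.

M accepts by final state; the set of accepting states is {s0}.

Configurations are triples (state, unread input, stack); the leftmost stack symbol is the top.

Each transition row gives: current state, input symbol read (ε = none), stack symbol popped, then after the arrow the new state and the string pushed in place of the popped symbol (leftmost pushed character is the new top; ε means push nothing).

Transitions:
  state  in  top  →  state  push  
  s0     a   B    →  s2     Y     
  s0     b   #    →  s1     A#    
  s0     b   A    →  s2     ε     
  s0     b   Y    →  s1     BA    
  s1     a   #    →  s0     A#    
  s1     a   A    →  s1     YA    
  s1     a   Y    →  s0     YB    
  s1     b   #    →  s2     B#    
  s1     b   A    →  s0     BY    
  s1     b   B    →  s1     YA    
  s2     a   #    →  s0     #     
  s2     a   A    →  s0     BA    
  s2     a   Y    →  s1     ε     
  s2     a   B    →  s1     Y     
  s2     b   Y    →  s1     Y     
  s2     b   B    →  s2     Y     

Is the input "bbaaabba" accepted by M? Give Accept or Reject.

(s0, bbaaabba, #)
  read b, top #: go to s1, push A# → (s1, baaabba, A#)
  read b, top A: go to s0, push BY → (s0, aaabba, BY#)
  read a, top B: go to s2, push Y → (s2, aabba, YY#)
  read a, top Y: go to s1, push ε → (s1, abba, Y#)
  read a, top Y: go to s0, push YB → (s0, bba, YB#)
  read b, top Y: go to s1, push BA → (s1, ba, BAB#)
  read b, top B: go to s1, push YA → (s1, a, YAAB#)
  read a, top Y: go to s0, push YB → (s0, ε, YBAAB#)
All input consumed; state s0 ∈ F.

Accept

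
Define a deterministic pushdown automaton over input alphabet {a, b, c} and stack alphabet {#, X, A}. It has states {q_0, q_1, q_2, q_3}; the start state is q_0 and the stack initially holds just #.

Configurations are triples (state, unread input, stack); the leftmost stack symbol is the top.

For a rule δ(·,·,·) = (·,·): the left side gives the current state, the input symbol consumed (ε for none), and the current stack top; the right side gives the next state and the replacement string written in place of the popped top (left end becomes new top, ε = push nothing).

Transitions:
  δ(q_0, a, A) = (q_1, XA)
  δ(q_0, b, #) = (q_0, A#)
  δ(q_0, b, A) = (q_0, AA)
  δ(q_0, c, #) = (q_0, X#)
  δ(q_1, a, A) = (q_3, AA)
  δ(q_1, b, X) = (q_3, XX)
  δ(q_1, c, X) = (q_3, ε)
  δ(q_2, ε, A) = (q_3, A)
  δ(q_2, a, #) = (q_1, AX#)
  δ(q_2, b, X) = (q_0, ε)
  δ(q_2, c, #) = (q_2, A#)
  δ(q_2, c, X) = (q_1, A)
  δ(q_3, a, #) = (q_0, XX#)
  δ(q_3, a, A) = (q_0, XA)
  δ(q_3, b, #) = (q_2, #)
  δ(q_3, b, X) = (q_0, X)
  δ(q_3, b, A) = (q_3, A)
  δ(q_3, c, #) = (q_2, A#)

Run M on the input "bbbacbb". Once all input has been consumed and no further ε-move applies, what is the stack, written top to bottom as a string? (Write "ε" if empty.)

AAA#

(q_0, bbbacbb, #)
  read b, top #: go to q_0, push A# → (q_0, bbacbb, A#)
  read b, top A: go to q_0, push AA → (q_0, bacbb, AA#)
  read b, top A: go to q_0, push AA → (q_0, acbb, AAA#)
  read a, top A: go to q_1, push XA → (q_1, cbb, XAAA#)
  read c, top X: go to q_3, push ε → (q_3, bb, AAA#)
  read b, top A: go to q_3, push A → (q_3, b, AAA#)
  read b, top A: go to q_3, push A → (q_3, ε, AAA#)
All input consumed in state q_3 with stack AAA#.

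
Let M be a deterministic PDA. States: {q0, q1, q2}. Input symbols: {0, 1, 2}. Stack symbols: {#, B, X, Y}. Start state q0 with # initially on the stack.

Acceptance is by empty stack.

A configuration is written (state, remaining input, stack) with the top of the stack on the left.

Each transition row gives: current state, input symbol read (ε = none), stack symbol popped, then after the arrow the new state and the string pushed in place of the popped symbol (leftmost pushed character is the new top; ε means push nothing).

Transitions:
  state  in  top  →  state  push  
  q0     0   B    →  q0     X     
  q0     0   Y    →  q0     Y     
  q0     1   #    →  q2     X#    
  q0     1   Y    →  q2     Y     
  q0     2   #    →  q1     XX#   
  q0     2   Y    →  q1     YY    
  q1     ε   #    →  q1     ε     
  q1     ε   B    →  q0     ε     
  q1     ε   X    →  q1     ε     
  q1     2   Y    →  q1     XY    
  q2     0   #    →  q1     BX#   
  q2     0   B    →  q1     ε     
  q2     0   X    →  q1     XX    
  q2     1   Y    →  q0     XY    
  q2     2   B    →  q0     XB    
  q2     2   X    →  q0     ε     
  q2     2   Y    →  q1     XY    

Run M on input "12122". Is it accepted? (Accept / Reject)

(q0, 12122, #)
  read 1, top #: go to q2, push X# → (q2, 2122, X#)
  read 2, top X: go to q0, push ε → (q0, 122, #)
  read 1, top #: go to q2, push X# → (q2, 22, X#)
  read 2, top X: go to q0, push ε → (q0, 2, #)
  read 2, top #: go to q1, push XX# → (q1, ε, XX#)
  ε-move, top X: go to q1, push ε → (q1, ε, X#)
  ε-move, top X: go to q1, push ε → (q1, ε, #)
  ε-move, top #: go to q1, push ε → (q1, ε, ε)
All input consumed and the stack is empty.

Accept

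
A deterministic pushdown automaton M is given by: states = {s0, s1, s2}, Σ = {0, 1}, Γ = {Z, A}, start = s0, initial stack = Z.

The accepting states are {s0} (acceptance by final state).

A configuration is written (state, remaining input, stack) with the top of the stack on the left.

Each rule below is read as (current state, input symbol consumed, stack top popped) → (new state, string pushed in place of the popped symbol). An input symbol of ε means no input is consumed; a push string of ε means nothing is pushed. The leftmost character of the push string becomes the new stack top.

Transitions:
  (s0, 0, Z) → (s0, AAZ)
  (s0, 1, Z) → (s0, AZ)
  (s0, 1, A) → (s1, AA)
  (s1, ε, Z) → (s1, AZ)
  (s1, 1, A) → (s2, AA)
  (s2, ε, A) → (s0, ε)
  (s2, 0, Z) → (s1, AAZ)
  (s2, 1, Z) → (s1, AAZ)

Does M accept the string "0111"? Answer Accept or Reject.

(s0, 0111, Z)
  read 0, top Z: go to s0, push AAZ → (s0, 111, AAZ)
  read 1, top A: go to s1, push AA → (s1, 11, AAAZ)
  read 1, top A: go to s2, push AA → (s2, 1, AAAAZ)
  ε-move, top A: go to s0, push ε → (s0, 1, AAAZ)
  read 1, top A: go to s1, push AA → (s1, ε, AAAAZ)
All input consumed; state s1 ∉ F and no further ε-move applies.

Reject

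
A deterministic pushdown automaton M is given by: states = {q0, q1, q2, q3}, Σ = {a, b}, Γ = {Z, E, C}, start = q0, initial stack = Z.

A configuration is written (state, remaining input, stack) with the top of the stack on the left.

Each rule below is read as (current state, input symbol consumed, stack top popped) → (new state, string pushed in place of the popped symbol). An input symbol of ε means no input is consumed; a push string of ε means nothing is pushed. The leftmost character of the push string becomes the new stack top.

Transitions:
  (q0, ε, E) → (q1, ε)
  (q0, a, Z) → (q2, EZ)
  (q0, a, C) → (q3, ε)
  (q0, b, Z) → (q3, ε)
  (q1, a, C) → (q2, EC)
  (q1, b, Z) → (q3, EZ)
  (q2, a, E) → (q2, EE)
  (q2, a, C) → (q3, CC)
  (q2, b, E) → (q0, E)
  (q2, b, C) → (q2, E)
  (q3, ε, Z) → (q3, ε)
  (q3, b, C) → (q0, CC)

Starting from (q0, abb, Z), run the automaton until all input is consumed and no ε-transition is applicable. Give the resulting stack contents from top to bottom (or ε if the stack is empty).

(q0, abb, Z)
  read a, top Z: go to q2, push EZ → (q2, bb, EZ)
  read b, top E: go to q0, push E → (q0, b, EZ)
  ε-move, top E: go to q1, push ε → (q1, b, Z)
  read b, top Z: go to q3, push EZ → (q3, ε, EZ)
All input consumed in state q3 with stack EZ.

EZ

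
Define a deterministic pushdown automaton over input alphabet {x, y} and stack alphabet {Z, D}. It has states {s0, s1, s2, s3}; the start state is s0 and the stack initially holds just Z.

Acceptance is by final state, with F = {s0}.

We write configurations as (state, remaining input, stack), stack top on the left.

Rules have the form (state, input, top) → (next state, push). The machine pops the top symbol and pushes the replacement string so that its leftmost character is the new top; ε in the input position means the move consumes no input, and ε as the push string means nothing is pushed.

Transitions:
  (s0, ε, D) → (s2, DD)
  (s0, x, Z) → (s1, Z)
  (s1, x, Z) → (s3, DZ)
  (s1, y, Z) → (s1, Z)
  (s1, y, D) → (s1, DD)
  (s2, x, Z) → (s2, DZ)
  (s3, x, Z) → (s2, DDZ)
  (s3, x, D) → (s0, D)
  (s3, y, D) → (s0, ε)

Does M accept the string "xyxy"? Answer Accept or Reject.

(s0, xyxy, Z)
  read x, top Z: go to s1, push Z → (s1, yxy, Z)
  read y, top Z: go to s1, push Z → (s1, xy, Z)
  read x, top Z: go to s3, push DZ → (s3, y, DZ)
  read y, top D: go to s0, push ε → (s0, ε, Z)
All input consumed; state s0 ∈ F.

Accept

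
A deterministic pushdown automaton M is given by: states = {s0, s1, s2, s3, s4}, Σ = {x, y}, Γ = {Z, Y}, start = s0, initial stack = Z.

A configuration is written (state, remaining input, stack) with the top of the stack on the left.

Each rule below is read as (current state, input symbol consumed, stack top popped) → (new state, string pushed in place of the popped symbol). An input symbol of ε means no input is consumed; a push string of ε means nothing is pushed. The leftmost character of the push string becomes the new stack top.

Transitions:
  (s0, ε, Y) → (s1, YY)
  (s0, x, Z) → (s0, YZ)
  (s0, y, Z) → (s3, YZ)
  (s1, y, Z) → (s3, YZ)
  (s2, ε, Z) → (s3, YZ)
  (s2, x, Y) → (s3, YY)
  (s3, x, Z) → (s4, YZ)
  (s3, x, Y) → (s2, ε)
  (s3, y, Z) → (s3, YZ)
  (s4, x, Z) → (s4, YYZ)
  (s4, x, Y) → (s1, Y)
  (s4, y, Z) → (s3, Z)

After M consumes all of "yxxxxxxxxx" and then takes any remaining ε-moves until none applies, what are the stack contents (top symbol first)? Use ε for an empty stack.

YZ

(s0, yxxxxxxxxx, Z)
  read y, top Z: go to s3, push YZ → (s3, xxxxxxxxx, YZ)
  read x, top Y: go to s2, push ε → (s2, xxxxxxxx, Z)
  ε-move, top Z: go to s3, push YZ → (s3, xxxxxxxx, YZ)
  read x, top Y: go to s2, push ε → (s2, xxxxxxx, Z)
  ε-move, top Z: go to s3, push YZ → (s3, xxxxxxx, YZ)
  read x, top Y: go to s2, push ε → (s2, xxxxxx, Z)
  ε-move, top Z: go to s3, push YZ → (s3, xxxxxx, YZ)
  read x, top Y: go to s2, push ε → (s2, xxxxx, Z)
  ε-move, top Z: go to s3, push YZ → (s3, xxxxx, YZ)
  read x, top Y: go to s2, push ε → (s2, xxxx, Z)
  ε-move, top Z: go to s3, push YZ → (s3, xxxx, YZ)
  read x, top Y: go to s2, push ε → (s2, xxx, Z)
  ε-move, top Z: go to s3, push YZ → (s3, xxx, YZ)
  read x, top Y: go to s2, push ε → (s2, xx, Z)
  ε-move, top Z: go to s3, push YZ → (s3, xx, YZ)
  read x, top Y: go to s2, push ε → (s2, x, Z)
  ε-move, top Z: go to s3, push YZ → (s3, x, YZ)
  read x, top Y: go to s2, push ε → (s2, ε, Z)
  ε-move, top Z: go to s3, push YZ → (s3, ε, YZ)
All input consumed in state s3 with stack YZ.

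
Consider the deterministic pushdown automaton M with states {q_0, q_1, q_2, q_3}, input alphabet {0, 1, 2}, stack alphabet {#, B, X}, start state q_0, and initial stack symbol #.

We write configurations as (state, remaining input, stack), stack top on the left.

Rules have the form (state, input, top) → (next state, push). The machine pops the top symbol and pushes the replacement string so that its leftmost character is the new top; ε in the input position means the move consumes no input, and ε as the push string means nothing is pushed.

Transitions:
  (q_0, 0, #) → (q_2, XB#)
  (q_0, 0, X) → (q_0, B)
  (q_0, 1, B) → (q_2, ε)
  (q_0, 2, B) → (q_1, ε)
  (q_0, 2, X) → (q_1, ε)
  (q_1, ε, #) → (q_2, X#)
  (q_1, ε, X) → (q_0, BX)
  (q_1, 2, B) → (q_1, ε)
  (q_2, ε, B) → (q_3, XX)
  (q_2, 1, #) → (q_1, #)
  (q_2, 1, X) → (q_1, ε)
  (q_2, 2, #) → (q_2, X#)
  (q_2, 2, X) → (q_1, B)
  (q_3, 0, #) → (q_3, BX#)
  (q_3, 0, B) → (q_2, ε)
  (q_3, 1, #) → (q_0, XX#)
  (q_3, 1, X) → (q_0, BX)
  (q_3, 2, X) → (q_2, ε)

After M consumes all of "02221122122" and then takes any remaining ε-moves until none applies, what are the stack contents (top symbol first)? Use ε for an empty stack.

X#

(q_0, 02221122122, #)
  read 0, top #: go to q_2, push XB# → (q_2, 2221122122, XB#)
  read 2, top X: go to q_1, push B → (q_1, 221122122, BB#)
  read 2, top B: go to q_1, push ε → (q_1, 21122122, B#)
  read 2, top B: go to q_1, push ε → (q_1, 1122122, #)
  ε-move, top #: go to q_2, push X# → (q_2, 1122122, X#)
  read 1, top X: go to q_1, push ε → (q_1, 122122, #)
  ε-move, top #: go to q_2, push X# → (q_2, 122122, X#)
  read 1, top X: go to q_1, push ε → (q_1, 22122, #)
  ε-move, top #: go to q_2, push X# → (q_2, 22122, X#)
  read 2, top X: go to q_1, push B → (q_1, 2122, B#)
  read 2, top B: go to q_1, push ε → (q_1, 122, #)
  ε-move, top #: go to q_2, push X# → (q_2, 122, X#)
  read 1, top X: go to q_1, push ε → (q_1, 22, #)
  ε-move, top #: go to q_2, push X# → (q_2, 22, X#)
  read 2, top X: go to q_1, push B → (q_1, 2, B#)
  read 2, top B: go to q_1, push ε → (q_1, ε, #)
  ε-move, top #: go to q_2, push X# → (q_2, ε, X#)
All input consumed in state q_2 with stack X#.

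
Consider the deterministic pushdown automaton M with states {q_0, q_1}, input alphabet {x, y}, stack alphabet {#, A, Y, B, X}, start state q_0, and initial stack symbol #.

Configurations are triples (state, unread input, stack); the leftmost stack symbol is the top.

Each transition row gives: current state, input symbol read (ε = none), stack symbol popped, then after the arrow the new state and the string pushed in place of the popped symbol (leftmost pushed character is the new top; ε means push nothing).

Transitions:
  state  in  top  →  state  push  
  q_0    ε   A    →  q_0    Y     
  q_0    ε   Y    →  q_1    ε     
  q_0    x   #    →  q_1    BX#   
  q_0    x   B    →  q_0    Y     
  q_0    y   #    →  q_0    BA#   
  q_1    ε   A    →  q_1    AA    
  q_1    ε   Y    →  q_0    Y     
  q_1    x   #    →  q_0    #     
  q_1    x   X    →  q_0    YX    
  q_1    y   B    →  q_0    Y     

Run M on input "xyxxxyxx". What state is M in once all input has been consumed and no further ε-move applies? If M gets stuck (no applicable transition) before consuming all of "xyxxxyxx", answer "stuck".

stuck

(q_0, xyxxxyxx, #)
  read x, top #: go to q_1, push BX# → (q_1, yxxxyxx, BX#)
  read y, top B: go to q_0, push Y → (q_0, xxxyxx, YX#)
  ε-move, top Y: go to q_1, push ε → (q_1, xxxyxx, X#)
  read x, top X: go to q_0, push YX → (q_0, xxyxx, YX#)
  ε-move, top Y: go to q_1, push ε → (q_1, xxyxx, X#)
  read x, top X: go to q_0, push YX → (q_0, xyxx, YX#)
  ε-move, top Y: go to q_1, push ε → (q_1, xyxx, X#)
  read x, top X: go to q_0, push YX → (q_0, yxx, YX#)
  ε-move, top Y: go to q_1, push ε → (q_1, yxx, X#)
No transition for (q_1, y, top X); M blocks with input yxx remaining.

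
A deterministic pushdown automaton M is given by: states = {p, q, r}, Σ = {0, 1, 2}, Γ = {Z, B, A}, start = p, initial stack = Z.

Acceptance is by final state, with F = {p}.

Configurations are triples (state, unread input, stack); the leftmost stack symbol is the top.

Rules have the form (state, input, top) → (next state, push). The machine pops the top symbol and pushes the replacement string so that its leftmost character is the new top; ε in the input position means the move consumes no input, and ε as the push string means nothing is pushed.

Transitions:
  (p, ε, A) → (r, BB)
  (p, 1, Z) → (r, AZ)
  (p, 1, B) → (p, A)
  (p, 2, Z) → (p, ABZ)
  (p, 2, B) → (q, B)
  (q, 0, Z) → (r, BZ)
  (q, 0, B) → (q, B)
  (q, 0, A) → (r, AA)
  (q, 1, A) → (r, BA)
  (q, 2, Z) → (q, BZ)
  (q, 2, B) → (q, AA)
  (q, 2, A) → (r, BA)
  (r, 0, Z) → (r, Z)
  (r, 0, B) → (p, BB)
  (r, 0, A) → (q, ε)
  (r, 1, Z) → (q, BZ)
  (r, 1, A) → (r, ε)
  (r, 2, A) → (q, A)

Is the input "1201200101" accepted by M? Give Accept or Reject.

Accept

(p, 1201200101, Z) ⊢ (r, 201200101, AZ) ⊢ (q, 01200101, AZ) ⊢ (r, 1200101, AAZ) ⊢ (r, 200101, AZ) ⊢ (q, 00101, AZ) ⊢ (r, 0101, AAZ) ⊢ (q, 101, AZ) ⊢ (r, 01, BAZ) ⊢ (p, 1, BBAZ) ⊢ (p, ε, ABAZ)
All input consumed; state p ∈ F.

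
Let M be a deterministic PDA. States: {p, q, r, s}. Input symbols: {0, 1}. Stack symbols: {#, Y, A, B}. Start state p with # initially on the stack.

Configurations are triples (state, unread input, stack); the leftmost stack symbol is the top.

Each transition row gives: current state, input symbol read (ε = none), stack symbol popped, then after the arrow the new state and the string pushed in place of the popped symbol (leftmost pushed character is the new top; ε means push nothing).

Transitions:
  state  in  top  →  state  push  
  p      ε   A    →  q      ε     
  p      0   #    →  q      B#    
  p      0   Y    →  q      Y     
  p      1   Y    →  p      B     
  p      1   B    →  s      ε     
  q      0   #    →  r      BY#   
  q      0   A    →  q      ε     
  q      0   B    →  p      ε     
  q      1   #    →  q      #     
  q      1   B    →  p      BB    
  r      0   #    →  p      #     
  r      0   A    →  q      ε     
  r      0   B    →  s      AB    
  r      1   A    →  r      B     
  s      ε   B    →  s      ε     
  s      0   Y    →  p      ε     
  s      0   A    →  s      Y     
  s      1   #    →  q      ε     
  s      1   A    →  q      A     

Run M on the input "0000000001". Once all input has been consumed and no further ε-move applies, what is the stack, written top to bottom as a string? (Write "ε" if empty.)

(p, 0000000001, #)
  read 0, top #: go to q, push B# → (q, 000000001, B#)
  read 0, top B: go to p, push ε → (p, 00000001, #)
  read 0, top #: go to q, push B# → (q, 0000001, B#)
  read 0, top B: go to p, push ε → (p, 000001, #)
  read 0, top #: go to q, push B# → (q, 00001, B#)
  read 0, top B: go to p, push ε → (p, 0001, #)
  read 0, top #: go to q, push B# → (q, 001, B#)
  read 0, top B: go to p, push ε → (p, 01, #)
  read 0, top #: go to q, push B# → (q, 1, B#)
  read 1, top B: go to p, push BB → (p, ε, BB#)
All input consumed in state p with stack BB#.

BB#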